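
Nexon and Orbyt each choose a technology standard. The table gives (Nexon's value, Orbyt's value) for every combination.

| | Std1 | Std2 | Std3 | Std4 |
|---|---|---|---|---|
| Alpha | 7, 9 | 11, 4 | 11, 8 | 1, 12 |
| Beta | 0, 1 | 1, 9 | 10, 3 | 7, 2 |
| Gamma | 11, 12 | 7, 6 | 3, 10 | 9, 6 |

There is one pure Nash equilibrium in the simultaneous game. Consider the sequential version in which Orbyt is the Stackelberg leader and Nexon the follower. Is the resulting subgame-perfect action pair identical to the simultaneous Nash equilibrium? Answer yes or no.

Backward induction with Orbyt moving first.
- Std1: BR = Gamma, leader payoff 12.
- Std2: BR = Alpha, leader payoff 4.
- Std3: BR = Alpha, leader payoff 8.
- Std4: BR = Gamma, leader payoff 6.
Orbyt's induced payoffs are 12, 4, 8, 6, so Orbyt commits to Std1. Subgame-perfect outcome: (Gamma, Std1) with payoffs (11, 12).
Under simultaneous play:
Nexon's best replies: Std1→Gamma; Std2→Alpha; Std3→Alpha; Std4→Gamma.
Orbyt's best replies: Alpha→Std4; Beta→Std2; Gamma→Std1.
Only (Gamma, Std1) has each player best-responding; Nash payoffs (11, 12).
Sequential outcome (Gamma, Std1) coincides with the Nash profile (Gamma, Std1).

yes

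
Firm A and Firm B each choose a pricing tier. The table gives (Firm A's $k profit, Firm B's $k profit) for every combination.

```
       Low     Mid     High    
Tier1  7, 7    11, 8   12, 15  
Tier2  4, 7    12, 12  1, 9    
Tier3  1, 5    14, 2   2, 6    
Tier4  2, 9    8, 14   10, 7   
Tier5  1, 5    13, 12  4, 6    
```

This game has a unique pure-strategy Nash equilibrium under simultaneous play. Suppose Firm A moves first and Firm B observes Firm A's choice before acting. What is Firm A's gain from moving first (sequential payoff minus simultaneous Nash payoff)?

Solve by backward induction (Firm A leads).
- Tier1: Firm B compares 7, 8, 15 and picks High; Firm A would get 12.
- Tier2: Firm B compares 7, 12, 9 and picks Mid; Firm A would get 12.
- Tier3: Firm B compares 5, 2, 6 and picks High; Firm A would get 2.
- Tier4: Firm B compares 9, 14, 7 and picks Mid; Firm A would get 8.
- Tier5: Firm B compares 5, 12, 6 and picks Mid; Firm A would get 13.
Maximizing over 12, 12, 2, 8, 13, Firm A chooses Tier5. Subgame-perfect outcome: (Tier5, Mid) with payoffs (13, 12).
Now find the simultaneous Nash equilibrium.
Firm A's best replies: Low→Tier1; Mid→Tier3; High→Tier1.
Firm B's best replies: Tier1→High; Tier2→Mid; Tier3→High; Tier4→Mid; Tier5→Mid.
The unique mutual best reply is (Tier1, High), giving (12, 15).
Firm A's commitment gain: 13 − 12 = 1.

1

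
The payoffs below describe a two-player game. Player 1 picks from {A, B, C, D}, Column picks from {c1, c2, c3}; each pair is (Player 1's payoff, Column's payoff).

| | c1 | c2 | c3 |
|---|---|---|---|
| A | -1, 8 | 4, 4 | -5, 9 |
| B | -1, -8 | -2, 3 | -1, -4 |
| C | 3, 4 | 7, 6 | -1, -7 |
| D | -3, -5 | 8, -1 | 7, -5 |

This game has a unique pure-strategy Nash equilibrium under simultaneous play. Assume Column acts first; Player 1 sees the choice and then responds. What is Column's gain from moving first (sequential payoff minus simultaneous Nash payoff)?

5

Work backward from Player 1's decision.
- c1: BR = C, leader payoff 4.
- c2: BR = D, leader payoff -1.
- c3: BR = D, leader payoff -5.
Among 4, -1, -5, the best is 4 at c1. Subgame-perfect outcome: (C, c1) with payoffs (3, 4).
Now find the simultaneous Nash equilibrium.
Player 1's best replies: c1→C; c2→D; c3→D.
Column's best replies: A→c3; B→c2; C→c2; D→c2.
The unique mutual best reply is (D, c2), giving (8, -1).
Column's commitment gain: 4 − -1 = 5.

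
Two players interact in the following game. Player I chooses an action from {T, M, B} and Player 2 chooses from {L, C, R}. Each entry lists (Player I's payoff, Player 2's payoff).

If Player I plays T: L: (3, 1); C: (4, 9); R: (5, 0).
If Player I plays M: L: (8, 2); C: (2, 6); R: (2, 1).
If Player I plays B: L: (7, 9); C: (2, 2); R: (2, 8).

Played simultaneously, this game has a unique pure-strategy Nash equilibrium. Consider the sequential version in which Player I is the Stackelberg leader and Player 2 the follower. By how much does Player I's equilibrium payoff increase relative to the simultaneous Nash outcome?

3

Player 2 best-responds to each possible Player I move:
- T: Player 2 compares 1, 9, 0 and picks C; Player I would get 4.
- M: Player 2 compares 2, 6, 1 and picks C; Player I would get 2.
- B: Player 2 compares 9, 2, 8 and picks L; Player I would get 7.
Maximizing over 4, 2, 7, Player I chooses B. Subgame-perfect outcome: (B, L) with payoffs (7, 9).
Now find the simultaneous Nash equilibrium.
Player I's best replies: L→M; C→T; R→T.
Player 2's best replies: T→C; M→C; B→L.
Only (T, C) has each player best-responding; Nash payoffs (4, 9).
Player I's commitment gain: 7 − 4 = 3.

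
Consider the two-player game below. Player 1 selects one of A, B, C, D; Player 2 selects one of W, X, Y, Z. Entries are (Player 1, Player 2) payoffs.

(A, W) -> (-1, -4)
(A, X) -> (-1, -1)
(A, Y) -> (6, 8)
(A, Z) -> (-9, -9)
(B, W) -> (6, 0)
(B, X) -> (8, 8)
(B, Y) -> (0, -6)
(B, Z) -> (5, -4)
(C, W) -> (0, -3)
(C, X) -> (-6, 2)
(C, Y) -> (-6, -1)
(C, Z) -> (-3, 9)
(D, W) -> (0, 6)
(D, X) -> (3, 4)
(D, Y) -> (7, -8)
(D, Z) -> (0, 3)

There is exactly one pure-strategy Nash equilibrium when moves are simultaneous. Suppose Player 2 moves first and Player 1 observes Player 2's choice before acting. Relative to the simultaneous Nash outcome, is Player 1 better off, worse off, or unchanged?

Solve by backward induction (Player 2 leads).
- W: BR = B, leader payoff 0.
- X: BR = B, leader payoff 8.
- Y: BR = D, leader payoff -8.
- Z: BR = B, leader payoff -4.
Among 0, 8, -8, -4, the best is 8 at X. Subgame-perfect outcome: (B, X) with payoffs (8, 8).
Now find the simultaneous Nash equilibrium.
Player 1's best replies: W→B; X→B; Y→D; Z→B.
Player 2's best replies: A→Y; B→X; C→Z; D→W.
Only (B, X) has each player best-responding; Nash payoffs (8, 8).
Player 1 earns 8 sequentially versus 8 at the Nash outcome: unchanged.

unchanged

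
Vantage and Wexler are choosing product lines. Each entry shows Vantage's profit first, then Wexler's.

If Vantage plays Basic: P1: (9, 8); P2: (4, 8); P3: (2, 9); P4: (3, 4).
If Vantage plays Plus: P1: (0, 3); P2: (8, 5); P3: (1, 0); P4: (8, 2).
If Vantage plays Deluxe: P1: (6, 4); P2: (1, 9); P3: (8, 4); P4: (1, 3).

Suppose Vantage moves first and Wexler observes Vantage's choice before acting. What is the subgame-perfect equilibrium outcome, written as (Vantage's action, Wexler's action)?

Solve by backward induction (Vantage leads).
- Basic: BR = P3, leader payoff 2.
- Plus: BR = P2, leader payoff 8.
- Deluxe: BR = P2, leader payoff 1.
Maximizing over 2, 8, 1, Vantage chooses Plus. Subgame-perfect outcome: (Plus, P2) with payoffs (8, 5).

(Plus, P2)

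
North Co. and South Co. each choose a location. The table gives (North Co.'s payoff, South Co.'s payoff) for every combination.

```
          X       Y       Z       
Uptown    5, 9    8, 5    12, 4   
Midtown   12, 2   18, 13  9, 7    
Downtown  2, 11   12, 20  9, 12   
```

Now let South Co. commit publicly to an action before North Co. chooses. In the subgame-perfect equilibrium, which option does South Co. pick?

North Co. best-responds to each possible South Co. move:
- X: BR = Midtown, leader payoff 2.
- Y: BR = Midtown, leader payoff 13.
- Z: BR = Uptown, leader payoff 4.
South Co.'s induced payoffs are 2, 13, 4, so South Co. commits to Y. Subgame-perfect outcome: (Midtown, Y) with payoffs (18, 13).

Y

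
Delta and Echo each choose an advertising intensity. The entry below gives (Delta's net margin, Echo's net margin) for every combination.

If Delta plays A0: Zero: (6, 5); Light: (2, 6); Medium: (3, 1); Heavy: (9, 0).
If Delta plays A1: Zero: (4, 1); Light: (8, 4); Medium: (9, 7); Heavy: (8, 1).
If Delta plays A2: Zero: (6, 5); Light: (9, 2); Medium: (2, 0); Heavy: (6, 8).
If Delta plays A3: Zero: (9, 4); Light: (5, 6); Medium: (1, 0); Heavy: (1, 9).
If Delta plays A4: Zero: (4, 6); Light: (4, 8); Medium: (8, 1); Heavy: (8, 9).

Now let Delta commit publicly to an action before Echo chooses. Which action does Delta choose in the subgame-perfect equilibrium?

Backward induction with Delta moving first.
- A0: Echo compares 5, 6, 1, 0 and picks Light; Delta would get 2.
- A1: Echo compares 1, 4, 7, 1 and picks Medium; Delta would get 9.
- A2: Echo compares 5, 2, 0, 8 and picks Heavy; Delta would get 6.
- A3: Echo compares 4, 6, 0, 9 and picks Heavy; Delta would get 1.
- A4: Echo compares 6, 8, 1, 9 and picks Heavy; Delta would get 8.
Delta's induced payoffs are 2, 9, 6, 1, 8, so Delta commits to A1. Subgame-perfect outcome: (A1, Medium) with payoffs (9, 7).

A1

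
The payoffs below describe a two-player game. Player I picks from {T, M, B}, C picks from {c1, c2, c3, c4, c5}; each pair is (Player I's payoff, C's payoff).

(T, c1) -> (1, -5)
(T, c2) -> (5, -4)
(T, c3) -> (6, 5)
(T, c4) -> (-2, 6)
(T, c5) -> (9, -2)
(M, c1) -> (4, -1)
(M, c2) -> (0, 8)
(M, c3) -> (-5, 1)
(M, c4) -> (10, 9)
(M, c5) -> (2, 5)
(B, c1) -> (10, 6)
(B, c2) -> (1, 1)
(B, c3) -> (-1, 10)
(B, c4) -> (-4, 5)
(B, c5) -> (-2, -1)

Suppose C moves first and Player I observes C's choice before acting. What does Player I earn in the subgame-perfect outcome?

10

Backward induction with C moving first.
- c1 → Player I plays B (best of 1, 4, 10); C gets 6.
- c2 → Player I plays T (best of 5, 0, 1); C gets -4.
- c3 → Player I plays T (best of 6, -5, -1); C gets 5.
- c4 → Player I plays M (best of -2, 10, -4); C gets 9.
- c5 → Player I plays T (best of 9, 2, -2); C gets -2.
Maximizing over 6, -4, 5, 9, -2, C chooses c4. Subgame-perfect outcome: (M, c4) with payoffs (10, 9).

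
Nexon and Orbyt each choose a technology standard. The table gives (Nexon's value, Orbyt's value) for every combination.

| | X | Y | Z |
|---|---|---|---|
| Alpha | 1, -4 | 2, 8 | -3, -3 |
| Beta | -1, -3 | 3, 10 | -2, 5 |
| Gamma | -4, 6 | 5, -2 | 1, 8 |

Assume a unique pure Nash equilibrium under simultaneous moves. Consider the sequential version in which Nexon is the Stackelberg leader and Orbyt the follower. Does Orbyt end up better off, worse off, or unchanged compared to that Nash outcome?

Orbyt best-responds to each possible Nexon move:
- Alpha → Orbyt plays Y (best of -4, 8, -3); Nexon gets 2.
- Beta → Orbyt plays Y (best of -3, 10, 5); Nexon gets 3.
- Gamma → Orbyt plays Z (best of 6, -2, 8); Nexon gets 1.
Nexon's induced payoffs are 2, 3, 1, so Nexon commits to Beta. Subgame-perfect outcome: (Beta, Y) with payoffs (3, 10).
For the simultaneous game, intersect best replies.
Nexon's best replies: X→Alpha; Y→Gamma; Z→Gamma.
Orbyt's best replies: Alpha→Y; Beta→Y; Gamma→Z.
Only (Gamma, Z) has each player best-responding; Nash payoffs (1, 8).
Orbyt earns 10 sequentially versus 8 at the Nash outcome: better off.

better off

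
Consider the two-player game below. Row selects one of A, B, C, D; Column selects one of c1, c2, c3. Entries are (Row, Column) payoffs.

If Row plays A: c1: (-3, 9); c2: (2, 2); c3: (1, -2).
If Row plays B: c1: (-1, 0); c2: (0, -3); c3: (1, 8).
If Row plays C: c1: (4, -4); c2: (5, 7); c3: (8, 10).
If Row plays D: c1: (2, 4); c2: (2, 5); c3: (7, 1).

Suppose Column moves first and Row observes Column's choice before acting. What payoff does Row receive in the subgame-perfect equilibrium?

Row best-responds to each possible Column move:
- c1 → Row plays C (best of -3, -1, 4, 2); Column gets -4.
- c2 → Row plays C (best of 2, 0, 5, 2); Column gets 7.
- c3 → Row plays C (best of 1, 1, 8, 7); Column gets 10.
Maximizing over -4, 7, 10, Column chooses c3. Subgame-perfect outcome: (C, c3) with payoffs (8, 10).

8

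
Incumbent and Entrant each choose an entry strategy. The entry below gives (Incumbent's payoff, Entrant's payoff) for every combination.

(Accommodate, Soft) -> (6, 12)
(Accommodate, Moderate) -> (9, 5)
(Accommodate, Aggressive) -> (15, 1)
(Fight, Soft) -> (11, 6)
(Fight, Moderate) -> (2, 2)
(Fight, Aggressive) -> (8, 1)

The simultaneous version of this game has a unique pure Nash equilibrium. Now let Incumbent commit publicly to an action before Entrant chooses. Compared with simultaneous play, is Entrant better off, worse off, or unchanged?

Backward induction with Incumbent moving first.
- Accommodate: BR = Soft, leader payoff 6.
- Fight: BR = Soft, leader payoff 11.
Maximizing over 6, 11, Incumbent chooses Fight. Subgame-perfect outcome: (Fight, Soft) with payoffs (11, 6).
For the simultaneous game, intersect best replies.
Incumbent's best replies: Soft→Fight; Moderate→Accommodate; Aggressive→Accommodate.
Entrant's best replies: Accommodate→Soft; Fight→Soft.
The unique mutual best reply is (Fight, Soft), giving (11, 6).
Entrant earns 6 sequentially versus 6 at the Nash outcome: unchanged.

unchanged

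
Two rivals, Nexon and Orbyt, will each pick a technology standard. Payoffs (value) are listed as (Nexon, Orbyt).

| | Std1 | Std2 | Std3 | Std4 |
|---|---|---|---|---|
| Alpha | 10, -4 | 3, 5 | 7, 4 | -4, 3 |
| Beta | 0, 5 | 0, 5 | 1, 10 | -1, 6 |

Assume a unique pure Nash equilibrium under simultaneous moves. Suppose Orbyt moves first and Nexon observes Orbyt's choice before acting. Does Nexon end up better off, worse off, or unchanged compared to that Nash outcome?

worse off

Backward induction with Orbyt moving first.
- Std1: BR = Alpha, leader payoff -4.
- Std2: BR = Alpha, leader payoff 5.
- Std3: BR = Alpha, leader payoff 4.
- Std4: BR = Beta, leader payoff 6.
Orbyt's induced payoffs are -4, 5, 4, 6, so Orbyt commits to Std4. Subgame-perfect outcome: (Beta, Std4) with payoffs (-1, 6).
Under simultaneous play:
Nexon's best replies: Std1→Alpha; Std2→Alpha; Std3→Alpha; Std4→Beta.
Orbyt's best replies: Alpha→Std2; Beta→Std3.
The unique mutual best reply is (Alpha, Std2), giving (3, 5).
Nexon earns -1 sequentially versus 3 at the Nash outcome: worse off.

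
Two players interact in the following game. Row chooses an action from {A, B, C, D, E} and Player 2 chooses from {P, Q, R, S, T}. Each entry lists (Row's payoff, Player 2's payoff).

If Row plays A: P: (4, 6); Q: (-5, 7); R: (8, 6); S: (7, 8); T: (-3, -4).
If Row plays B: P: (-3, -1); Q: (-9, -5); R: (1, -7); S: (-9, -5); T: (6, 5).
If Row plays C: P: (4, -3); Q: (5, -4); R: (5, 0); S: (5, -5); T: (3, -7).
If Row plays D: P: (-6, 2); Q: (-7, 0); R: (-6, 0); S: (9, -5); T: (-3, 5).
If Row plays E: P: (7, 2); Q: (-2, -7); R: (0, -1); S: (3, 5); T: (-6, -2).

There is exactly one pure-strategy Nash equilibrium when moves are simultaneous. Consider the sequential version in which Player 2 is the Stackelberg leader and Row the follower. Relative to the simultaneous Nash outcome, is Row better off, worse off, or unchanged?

better off

Row best-responds to each possible Player 2 move:
- P: Row compares 4, -3, 4, -6, 7 and picks E; Player 2 would get 2.
- Q: Row compares -5, -9, 5, -7, -2 and picks C; Player 2 would get -4.
- R: Row compares 8, 1, 5, -6, 0 and picks A; Player 2 would get 6.
- S: Row compares 7, -9, 5, 9, 3 and picks D; Player 2 would get -5.
- T: Row compares -3, 6, 3, -3, -6 and picks B; Player 2 would get 5.
Among 2, -4, 6, -5, 5, the best is 6 at R. Subgame-perfect outcome: (A, R) with payoffs (8, 6).
For the simultaneous game, intersect best replies.
Row's best replies: P→E; Q→C; R→A; S→D; T→B.
Player 2's best replies: A→S; B→T; C→R; D→T; E→S.
The unique mutual best reply is (B, T), giving (6, 5).
Row earns 8 sequentially versus 6 at the Nash outcome: better off.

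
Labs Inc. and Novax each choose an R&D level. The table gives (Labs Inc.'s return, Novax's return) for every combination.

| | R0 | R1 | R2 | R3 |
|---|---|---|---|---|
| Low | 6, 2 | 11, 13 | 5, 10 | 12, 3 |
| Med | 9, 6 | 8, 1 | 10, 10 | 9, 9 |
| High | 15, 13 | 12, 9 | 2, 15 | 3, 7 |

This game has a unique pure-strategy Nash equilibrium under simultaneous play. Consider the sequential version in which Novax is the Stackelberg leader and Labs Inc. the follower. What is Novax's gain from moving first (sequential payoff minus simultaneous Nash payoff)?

Labs Inc. best-responds to each possible Novax move:
- R0: BR = High, leader payoff 13.
- R1: BR = High, leader payoff 9.
- R2: BR = Med, leader payoff 10.
- R3: BR = Low, leader payoff 3.
Among 13, 9, 10, 3, the best is 13 at R0. Subgame-perfect outcome: (High, R0) with payoffs (15, 13).
For the simultaneous game, intersect best replies.
Labs Inc.'s best replies: R0→High; R1→High; R2→Med; R3→Low.
Novax's best replies: Low→R1; Med→R2; High→R2.
Only (Med, R2) has each player best-responding; Nash payoffs (10, 10).
Novax's commitment gain: 13 − 10 = 3.

3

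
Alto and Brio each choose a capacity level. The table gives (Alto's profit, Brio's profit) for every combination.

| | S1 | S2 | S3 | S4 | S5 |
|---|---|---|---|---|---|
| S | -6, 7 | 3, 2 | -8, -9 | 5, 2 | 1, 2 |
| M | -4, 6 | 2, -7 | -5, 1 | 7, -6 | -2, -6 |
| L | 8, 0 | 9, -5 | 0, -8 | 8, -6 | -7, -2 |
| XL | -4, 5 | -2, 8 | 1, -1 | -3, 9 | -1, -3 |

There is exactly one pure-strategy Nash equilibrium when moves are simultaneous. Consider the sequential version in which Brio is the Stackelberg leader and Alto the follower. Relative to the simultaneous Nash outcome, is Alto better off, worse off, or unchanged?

worse off

Work backward from Alto's decision.
- S1 → Alto plays L (best of -6, -4, 8, -4); Brio gets 0.
- S2 → Alto plays L (best of 3, 2, 9, -2); Brio gets -5.
- S3 → Alto plays XL (best of -8, -5, 0, 1); Brio gets -1.
- S4 → Alto plays L (best of 5, 7, 8, -3); Brio gets -6.
- S5 → Alto plays S (best of 1, -2, -7, -1); Brio gets 2.
Maximizing over 0, -5, -1, -6, 2, Brio chooses S5. Subgame-perfect outcome: (S, S5) with payoffs (1, 2).
Under simultaneous play:
Alto's best replies: S1→L; S2→L; S3→XL; S4→L; S5→S.
Brio's best replies: S→S1; M→S1; L→S1; XL→S4.
The unique mutual best reply is (L, S1), giving (8, 0).
Alto earns 1 sequentially versus 8 at the Nash outcome: worse off.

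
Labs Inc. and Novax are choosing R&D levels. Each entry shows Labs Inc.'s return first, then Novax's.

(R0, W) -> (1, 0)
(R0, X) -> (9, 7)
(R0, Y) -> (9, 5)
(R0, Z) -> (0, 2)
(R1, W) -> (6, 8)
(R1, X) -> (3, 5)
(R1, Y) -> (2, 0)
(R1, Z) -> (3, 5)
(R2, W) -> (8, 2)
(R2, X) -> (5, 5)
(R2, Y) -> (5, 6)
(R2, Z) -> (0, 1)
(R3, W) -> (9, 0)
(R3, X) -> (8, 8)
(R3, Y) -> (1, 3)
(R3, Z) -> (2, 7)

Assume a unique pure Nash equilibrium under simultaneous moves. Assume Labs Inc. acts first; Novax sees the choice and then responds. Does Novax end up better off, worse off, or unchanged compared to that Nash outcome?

unchanged

Novax best-responds to each possible Labs Inc. move:
- R0: BR = X, leader payoff 9.
- R1: BR = W, leader payoff 6.
- R2: BR = Y, leader payoff 5.
- R3: BR = X, leader payoff 8.
Maximizing over 9, 6, 5, 8, Labs Inc. chooses R0. Subgame-perfect outcome: (R0, X) with payoffs (9, 7).
For the simultaneous game, intersect best replies.
Labs Inc.'s best replies: W→R3; X→R0; Y→R0; Z→R1.
Novax's best replies: R0→X; R1→W; R2→Y; R3→X.
The unique mutual best reply is (R0, X), giving (9, 7).
Novax earns 7 sequentially versus 7 at the Nash outcome: unchanged.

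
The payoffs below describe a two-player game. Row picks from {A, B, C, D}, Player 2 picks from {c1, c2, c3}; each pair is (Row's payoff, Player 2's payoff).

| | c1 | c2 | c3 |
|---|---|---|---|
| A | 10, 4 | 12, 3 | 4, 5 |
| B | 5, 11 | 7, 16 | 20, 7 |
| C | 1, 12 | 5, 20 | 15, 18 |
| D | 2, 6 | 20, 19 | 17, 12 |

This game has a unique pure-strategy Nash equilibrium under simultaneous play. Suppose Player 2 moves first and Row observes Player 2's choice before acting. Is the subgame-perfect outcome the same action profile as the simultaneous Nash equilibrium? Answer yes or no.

yes

Row best-responds to each possible Player 2 move:
- c1: BR = A, leader payoff 4.
- c2: BR = D, leader payoff 19.
- c3: BR = B, leader payoff 7.
Among 4, 19, 7, the best is 19 at c2. Subgame-perfect outcome: (D, c2) with payoffs (20, 19).
Now find the simultaneous Nash equilibrium.
Row's best replies: c1→A; c2→D; c3→B.
Player 2's best replies: A→c3; B→c2; C→c2; D→c2.
Only (D, c2) has each player best-responding; Nash payoffs (20, 19).
Sequential outcome (D, c2) coincides with the Nash profile (D, c2).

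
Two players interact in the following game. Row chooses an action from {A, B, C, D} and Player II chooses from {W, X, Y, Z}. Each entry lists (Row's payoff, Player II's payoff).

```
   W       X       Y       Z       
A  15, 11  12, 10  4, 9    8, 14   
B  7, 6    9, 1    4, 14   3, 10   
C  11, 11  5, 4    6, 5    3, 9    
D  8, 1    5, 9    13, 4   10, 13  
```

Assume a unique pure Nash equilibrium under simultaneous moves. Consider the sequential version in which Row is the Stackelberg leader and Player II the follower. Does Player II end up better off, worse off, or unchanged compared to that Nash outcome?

Player II best-responds to each possible Row move:
- A: Player II compares 11, 10, 9, 14 and picks Z; Row would get 8.
- B: Player II compares 6, 1, 14, 10 and picks Y; Row would get 4.
- C: Player II compares 11, 4, 5, 9 and picks W; Row would get 11.
- D: Player II compares 1, 9, 4, 13 and picks Z; Row would get 10.
Row's induced payoffs are 8, 4, 11, 10, so Row commits to C. Subgame-perfect outcome: (C, W) with payoffs (11, 11).
For the simultaneous game, intersect best replies.
Row's best replies: W→A; X→A; Y→D; Z→D.
Player II's best replies: A→Z; B→Y; C→W; D→Z.
Only (D, Z) has each player best-responding; Nash payoffs (10, 13).
Player II earns 11 sequentially versus 13 at the Nash outcome: worse off.

worse off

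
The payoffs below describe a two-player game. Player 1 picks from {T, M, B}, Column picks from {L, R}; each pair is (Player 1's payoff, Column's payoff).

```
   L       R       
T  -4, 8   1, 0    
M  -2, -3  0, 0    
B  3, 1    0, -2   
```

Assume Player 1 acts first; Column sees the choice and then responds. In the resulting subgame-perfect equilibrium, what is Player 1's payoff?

3

Work backward from Column's decision.
- T: Column compares 8, 0 and picks L; Player 1 would get -4.
- M: Column compares -3, 0 and picks R; Player 1 would get 0.
- B: Column compares 1, -2 and picks L; Player 1 would get 3.
Player 1's induced payoffs are -4, 0, 3, so Player 1 commits to B. Subgame-perfect outcome: (B, L) with payoffs (3, 1).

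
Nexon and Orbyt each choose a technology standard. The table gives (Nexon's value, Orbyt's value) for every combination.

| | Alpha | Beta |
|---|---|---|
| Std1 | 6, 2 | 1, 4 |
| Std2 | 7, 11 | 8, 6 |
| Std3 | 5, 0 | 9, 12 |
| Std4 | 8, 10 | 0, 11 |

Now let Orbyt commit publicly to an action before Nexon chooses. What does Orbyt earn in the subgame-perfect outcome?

12

Nexon best-responds to each possible Orbyt move:
- Alpha: BR = Std4, leader payoff 10.
- Beta: BR = Std3, leader payoff 12.
Maximizing over 10, 12, Orbyt chooses Beta. Subgame-perfect outcome: (Std3, Beta) with payoffs (9, 12).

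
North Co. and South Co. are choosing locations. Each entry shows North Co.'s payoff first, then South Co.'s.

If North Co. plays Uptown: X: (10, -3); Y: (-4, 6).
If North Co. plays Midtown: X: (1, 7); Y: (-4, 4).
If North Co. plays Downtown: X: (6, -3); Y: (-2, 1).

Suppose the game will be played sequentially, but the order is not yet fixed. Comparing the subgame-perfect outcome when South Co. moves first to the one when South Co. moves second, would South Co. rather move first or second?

second

If North Co. leads: South Co.'s best replies are Uptown→Y, Midtown→X, Downtown→Y; North Co.'s induced payoffs -4, 1, -2; outcome (Midtown, X), payoffs (1, 7).
If South Co. leads: North Co.'s best replies are X→Uptown, Y→Downtown; South Co.'s induced payoffs -3, 1; outcome (Downtown, Y), payoffs (-2, 1).
South Co. gets 1 moving first and 7 moving second, so South Co. prefers to move second.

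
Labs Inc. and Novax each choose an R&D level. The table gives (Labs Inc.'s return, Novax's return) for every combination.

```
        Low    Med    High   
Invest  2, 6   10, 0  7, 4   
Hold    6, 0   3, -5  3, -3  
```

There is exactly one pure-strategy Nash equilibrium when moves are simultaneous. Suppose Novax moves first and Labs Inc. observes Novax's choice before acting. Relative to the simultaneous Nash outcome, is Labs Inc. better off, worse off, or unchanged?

better off

Backward induction with Novax moving first.
- Low: BR = Hold, leader payoff 0.
- Med: BR = Invest, leader payoff 0.
- High: BR = Invest, leader payoff 4.
Maximizing over 0, 0, 4, Novax chooses High. Subgame-perfect outcome: (Invest, High) with payoffs (7, 4).
For the simultaneous game, intersect best replies.
Labs Inc.'s best replies: Low→Hold; Med→Invest; High→Invest.
Novax's best replies: Invest→Low; Hold→Low.
The unique mutual best reply is (Hold, Low), giving (6, 0).
Labs Inc. earns 7 sequentially versus 6 at the Nash outcome: better off.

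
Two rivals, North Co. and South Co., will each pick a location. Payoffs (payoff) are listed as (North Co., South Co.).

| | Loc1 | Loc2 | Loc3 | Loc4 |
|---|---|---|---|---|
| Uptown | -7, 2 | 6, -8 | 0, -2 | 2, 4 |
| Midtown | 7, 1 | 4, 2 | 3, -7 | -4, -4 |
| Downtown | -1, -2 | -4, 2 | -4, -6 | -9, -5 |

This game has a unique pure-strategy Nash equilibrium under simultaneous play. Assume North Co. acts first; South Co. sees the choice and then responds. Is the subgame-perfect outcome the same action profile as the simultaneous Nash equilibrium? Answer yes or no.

no

Backward induction with North Co. moving first.
- Uptown: South Co. compares 2, -8, -2, 4 and picks Loc4; North Co. would get 2.
- Midtown: South Co. compares 1, 2, -7, -4 and picks Loc2; North Co. would get 4.
- Downtown: South Co. compares -2, 2, -6, -5 and picks Loc2; North Co. would get -4.
Among 2, 4, -4, the best is 4 at Midtown. Subgame-perfect outcome: (Midtown, Loc2) with payoffs (4, 2).
For the simultaneous game, intersect best replies.
North Co.'s best replies: Loc1→Midtown; Loc2→Uptown; Loc3→Midtown; Loc4→Uptown.
South Co.'s best replies: Uptown→Loc4; Midtown→Loc2; Downtown→Loc2.
The unique mutual best reply is (Uptown, Loc4), giving (2, 4).
Sequential outcome (Midtown, Loc2) differs from the Nash profile (Uptown, Loc4).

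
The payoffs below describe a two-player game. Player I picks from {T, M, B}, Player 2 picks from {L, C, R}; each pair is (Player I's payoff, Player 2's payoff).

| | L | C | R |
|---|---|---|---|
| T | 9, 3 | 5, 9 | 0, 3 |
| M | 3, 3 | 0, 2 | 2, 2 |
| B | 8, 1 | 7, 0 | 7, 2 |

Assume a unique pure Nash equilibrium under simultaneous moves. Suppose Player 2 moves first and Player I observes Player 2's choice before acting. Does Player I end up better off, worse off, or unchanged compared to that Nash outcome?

better off

Solve by backward induction (Player 2 leads).
- L → Player I plays T (best of 9, 3, 8); Player 2 gets 3.
- C → Player I plays B (best of 5, 0, 7); Player 2 gets 0.
- R → Player I plays B (best of 0, 2, 7); Player 2 gets 2.
Maximizing over 3, 0, 2, Player 2 chooses L. Subgame-perfect outcome: (T, L) with payoffs (9, 3).
For the simultaneous game, intersect best replies.
Player I's best replies: L→T; C→B; R→B.
Player 2's best replies: T→C; M→L; B→R.
The unique mutual best reply is (B, R), giving (7, 2).
Player I earns 9 sequentially versus 7 at the Nash outcome: better off.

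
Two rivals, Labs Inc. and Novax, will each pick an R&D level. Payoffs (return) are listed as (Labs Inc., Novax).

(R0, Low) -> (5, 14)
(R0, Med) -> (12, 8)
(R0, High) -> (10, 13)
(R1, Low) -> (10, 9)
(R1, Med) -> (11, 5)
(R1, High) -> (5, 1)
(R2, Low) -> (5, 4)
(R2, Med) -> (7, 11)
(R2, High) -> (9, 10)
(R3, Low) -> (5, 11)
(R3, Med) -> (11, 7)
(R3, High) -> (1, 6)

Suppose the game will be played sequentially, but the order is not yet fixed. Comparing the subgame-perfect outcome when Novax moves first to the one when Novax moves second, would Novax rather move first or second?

If Labs Inc. leads: Novax's best replies are R0→Low, R1→Low, R2→Med, R3→Low; Labs Inc.'s induced payoffs 5, 10, 7, 5; outcome (R1, Low), payoffs (10, 9).
If Novax leads: Labs Inc.'s best replies are Low→R1, Med→R0, High→R0; Novax's induced payoffs 9, 8, 13; outcome (R0, High), payoffs (10, 13).
Novax gets 13 moving first and 9 moving second, so Novax prefers to move first.

first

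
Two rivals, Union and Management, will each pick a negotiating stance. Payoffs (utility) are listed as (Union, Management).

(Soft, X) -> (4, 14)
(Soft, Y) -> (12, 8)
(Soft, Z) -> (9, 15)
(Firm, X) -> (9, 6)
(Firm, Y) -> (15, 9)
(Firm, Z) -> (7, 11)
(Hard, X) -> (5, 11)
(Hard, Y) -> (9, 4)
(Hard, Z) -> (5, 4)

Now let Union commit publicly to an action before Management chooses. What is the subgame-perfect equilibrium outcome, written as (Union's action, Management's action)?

Management best-responds to each possible Union move:
- Soft: BR = Z, leader payoff 9.
- Firm: BR = Z, leader payoff 7.
- Hard: BR = X, leader payoff 5.
Maximizing over 9, 7, 5, Union chooses Soft. Subgame-perfect outcome: (Soft, Z) with payoffs (9, 15).

(Soft, Z)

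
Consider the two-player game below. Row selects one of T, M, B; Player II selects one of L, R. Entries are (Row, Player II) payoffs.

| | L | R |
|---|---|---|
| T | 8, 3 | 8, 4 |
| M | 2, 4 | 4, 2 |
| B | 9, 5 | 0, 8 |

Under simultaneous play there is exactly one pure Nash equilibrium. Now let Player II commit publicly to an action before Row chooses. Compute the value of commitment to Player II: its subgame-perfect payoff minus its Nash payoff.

Solve by backward induction (Player II leads).
- L → Row plays B (best of 8, 2, 9); Player II gets 5.
- R → Row plays T (best of 8, 4, 0); Player II gets 4.
Maximizing over 5, 4, Player II chooses L. Subgame-perfect outcome: (B, L) with payoffs (9, 5).
Now find the simultaneous Nash equilibrium.
Row's best replies: L→B; R→T.
Player II's best replies: T→R; M→L; B→R.
Only (T, R) has each player best-responding; Nash payoffs (8, 4).
Player II's commitment gain: 5 − 4 = 1.

1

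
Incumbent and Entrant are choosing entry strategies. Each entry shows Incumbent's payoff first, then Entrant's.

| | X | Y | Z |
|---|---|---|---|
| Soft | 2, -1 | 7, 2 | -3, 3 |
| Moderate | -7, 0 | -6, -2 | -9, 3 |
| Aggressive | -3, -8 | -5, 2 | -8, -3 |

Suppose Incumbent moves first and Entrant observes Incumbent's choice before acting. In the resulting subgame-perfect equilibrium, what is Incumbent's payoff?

-3

Work backward from Entrant's decision.
- Soft → Entrant plays Z (best of -1, 2, 3); Incumbent gets -3.
- Moderate → Entrant plays Z (best of 0, -2, 3); Incumbent gets -9.
- Aggressive → Entrant plays Y (best of -8, 2, -3); Incumbent gets -5.
Maximizing over -3, -9, -5, Incumbent chooses Soft. Subgame-perfect outcome: (Soft, Z) with payoffs (-3, 3).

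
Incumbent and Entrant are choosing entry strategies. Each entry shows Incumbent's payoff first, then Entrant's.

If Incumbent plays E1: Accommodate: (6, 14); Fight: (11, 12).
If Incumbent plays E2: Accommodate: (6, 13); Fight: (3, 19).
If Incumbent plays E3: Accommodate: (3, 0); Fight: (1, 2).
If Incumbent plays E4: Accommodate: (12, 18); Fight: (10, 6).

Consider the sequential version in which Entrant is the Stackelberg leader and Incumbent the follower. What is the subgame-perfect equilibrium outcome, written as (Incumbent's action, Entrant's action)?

(E4, Accommodate)

Work backward from Incumbent's decision.
- Accommodate: Incumbent compares 6, 6, 3, 12 and picks E4; Entrant would get 18.
- Fight: Incumbent compares 11, 3, 1, 10 and picks E1; Entrant would get 12.
Maximizing over 18, 12, Entrant chooses Accommodate. Subgame-perfect outcome: (E4, Accommodate) with payoffs (12, 18).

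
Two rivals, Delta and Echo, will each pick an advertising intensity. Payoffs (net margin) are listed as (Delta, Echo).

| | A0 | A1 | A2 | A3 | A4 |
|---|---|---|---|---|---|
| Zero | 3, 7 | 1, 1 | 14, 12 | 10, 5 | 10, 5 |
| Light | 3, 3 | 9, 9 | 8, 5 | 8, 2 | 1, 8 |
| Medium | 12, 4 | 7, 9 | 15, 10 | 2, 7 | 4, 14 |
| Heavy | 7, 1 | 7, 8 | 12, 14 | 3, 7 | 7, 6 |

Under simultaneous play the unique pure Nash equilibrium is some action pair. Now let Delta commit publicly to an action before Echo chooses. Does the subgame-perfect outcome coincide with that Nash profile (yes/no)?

no

Solve by backward induction (Delta leads).
- Zero: Echo compares 7, 1, 12, 5, 5 and picks A2; Delta would get 14.
- Light: Echo compares 3, 9, 5, 2, 8 and picks A1; Delta would get 9.
- Medium: Echo compares 4, 9, 10, 7, 14 and picks A4; Delta would get 4.
- Heavy: Echo compares 1, 8, 14, 7, 6 and picks A2; Delta would get 12.
Among 14, 9, 4, 12, the best is 14 at Zero. Subgame-perfect outcome: (Zero, A2) with payoffs (14, 12).
Now find the simultaneous Nash equilibrium.
Delta's best replies: A0→Medium; A1→Light; A2→Medium; A3→Zero; A4→Zero.
Echo's best replies: Zero→A2; Light→A1; Medium→A4; Heavy→A2.
The unique mutual best reply is (Light, A1), giving (9, 9).
Sequential outcome (Zero, A2) differs from the Nash profile (Light, A1).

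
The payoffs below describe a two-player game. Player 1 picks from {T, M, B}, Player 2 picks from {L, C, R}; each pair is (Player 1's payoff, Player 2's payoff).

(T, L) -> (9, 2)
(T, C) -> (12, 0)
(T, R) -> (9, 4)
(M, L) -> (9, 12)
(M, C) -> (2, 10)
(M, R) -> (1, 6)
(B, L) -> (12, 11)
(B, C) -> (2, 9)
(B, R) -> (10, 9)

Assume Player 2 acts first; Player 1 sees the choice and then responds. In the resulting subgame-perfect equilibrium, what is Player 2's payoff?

Work backward from Player 1's decision.
- L: Player 1 compares 9, 9, 12 and picks B; Player 2 would get 11.
- C: Player 1 compares 12, 2, 2 and picks T; Player 2 would get 0.
- R: Player 1 compares 9, 1, 10 and picks B; Player 2 would get 9.
Maximizing over 11, 0, 9, Player 2 chooses L. Subgame-perfect outcome: (B, L) with payoffs (12, 11).

11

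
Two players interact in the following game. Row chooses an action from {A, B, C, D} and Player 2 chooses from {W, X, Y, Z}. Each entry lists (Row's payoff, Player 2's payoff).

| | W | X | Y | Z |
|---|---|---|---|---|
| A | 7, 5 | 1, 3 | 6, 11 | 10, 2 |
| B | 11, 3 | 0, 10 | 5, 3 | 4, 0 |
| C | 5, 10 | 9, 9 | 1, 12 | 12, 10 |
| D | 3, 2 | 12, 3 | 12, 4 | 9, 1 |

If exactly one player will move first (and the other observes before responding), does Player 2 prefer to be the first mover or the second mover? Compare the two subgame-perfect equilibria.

If Row leads: Player 2's best replies are A→Y, B→X, C→Y, D→Y; Row's induced payoffs 6, 0, 1, 12; outcome (D, Y), payoffs (12, 4).
If Player 2 leads: Row's best replies are W→B, X→D, Y→D, Z→C; Player 2's induced payoffs 3, 3, 4, 10; outcome (C, Z), payoffs (12, 10).
Player 2 gets 10 moving first and 4 moving second, so Player 2 prefers to move first.

first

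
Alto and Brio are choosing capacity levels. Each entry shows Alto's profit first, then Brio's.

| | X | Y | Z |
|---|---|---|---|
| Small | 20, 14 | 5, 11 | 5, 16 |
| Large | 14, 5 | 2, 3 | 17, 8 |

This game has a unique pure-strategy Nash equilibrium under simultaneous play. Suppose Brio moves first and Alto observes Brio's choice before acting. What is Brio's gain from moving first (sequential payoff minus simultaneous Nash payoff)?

Backward induction with Brio moving first.
- X: Alto compares 20, 14 and picks Small; Brio would get 14.
- Y: Alto compares 5, 2 and picks Small; Brio would get 11.
- Z: Alto compares 5, 17 and picks Large; Brio would get 8.
Brio's induced payoffs are 14, 11, 8, so Brio commits to X. Subgame-perfect outcome: (Small, X) with payoffs (20, 14).
For the simultaneous game, intersect best replies.
Alto's best replies: X→Small; Y→Small; Z→Large.
Brio's best replies: Small→Z; Large→Z.
The unique mutual best reply is (Large, Z), giving (17, 8).
Brio's commitment gain: 14 − 8 = 6.

6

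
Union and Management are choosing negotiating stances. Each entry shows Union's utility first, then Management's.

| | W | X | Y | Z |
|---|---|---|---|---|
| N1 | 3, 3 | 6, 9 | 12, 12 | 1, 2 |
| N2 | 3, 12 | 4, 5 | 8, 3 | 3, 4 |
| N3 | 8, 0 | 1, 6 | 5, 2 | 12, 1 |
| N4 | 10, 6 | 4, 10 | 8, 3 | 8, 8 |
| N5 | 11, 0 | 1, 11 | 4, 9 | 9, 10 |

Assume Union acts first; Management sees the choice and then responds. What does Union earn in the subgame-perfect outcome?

Management best-responds to each possible Union move:
- N1: Management compares 3, 9, 12, 2 and picks Y; Union would get 12.
- N2: Management compares 12, 5, 3, 4 and picks W; Union would get 3.
- N3: Management compares 0, 6, 2, 1 and picks X; Union would get 1.
- N4: Management compares 6, 10, 3, 8 and picks X; Union would get 4.
- N5: Management compares 0, 11, 9, 10 and picks X; Union would get 1.
Union's induced payoffs are 12, 3, 1, 4, 1, so Union commits to N1. Subgame-perfect outcome: (N1, Y) with payoffs (12, 12).

12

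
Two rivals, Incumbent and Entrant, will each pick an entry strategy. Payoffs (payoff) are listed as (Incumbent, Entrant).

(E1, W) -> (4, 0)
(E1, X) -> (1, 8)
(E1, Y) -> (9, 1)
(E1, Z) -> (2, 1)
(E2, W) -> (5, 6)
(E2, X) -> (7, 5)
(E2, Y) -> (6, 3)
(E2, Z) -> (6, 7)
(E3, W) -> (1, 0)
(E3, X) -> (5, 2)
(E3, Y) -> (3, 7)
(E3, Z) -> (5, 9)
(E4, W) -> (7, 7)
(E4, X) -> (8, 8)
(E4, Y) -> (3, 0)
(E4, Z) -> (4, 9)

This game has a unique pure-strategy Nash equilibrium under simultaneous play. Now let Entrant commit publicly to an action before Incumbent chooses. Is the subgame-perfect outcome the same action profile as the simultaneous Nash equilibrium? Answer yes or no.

Work backward from Incumbent's decision.
- W: Incumbent compares 4, 5, 1, 7 and picks E4; Entrant would get 7.
- X: Incumbent compares 1, 7, 5, 8 and picks E4; Entrant would get 8.
- Y: Incumbent compares 9, 6, 3, 3 and picks E1; Entrant would get 1.
- Z: Incumbent compares 2, 6, 5, 4 and picks E2; Entrant would get 7.
Entrant's induced payoffs are 7, 8, 1, 7, so Entrant commits to X. Subgame-perfect outcome: (E4, X) with payoffs (8, 8).
Now find the simultaneous Nash equilibrium.
Incumbent's best replies: W→E4; X→E4; Y→E1; Z→E2.
Entrant's best replies: E1→X; E2→Z; E3→Z; E4→Z.
The unique mutual best reply is (E2, Z), giving (6, 7).
Sequential outcome (E4, X) differs from the Nash profile (E2, Z).

no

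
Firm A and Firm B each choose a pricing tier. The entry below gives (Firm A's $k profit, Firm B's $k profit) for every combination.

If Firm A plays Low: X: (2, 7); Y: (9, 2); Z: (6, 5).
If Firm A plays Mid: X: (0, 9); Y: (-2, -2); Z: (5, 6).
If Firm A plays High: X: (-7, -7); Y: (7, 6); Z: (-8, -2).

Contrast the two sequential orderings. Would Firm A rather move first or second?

If Firm A leads: Firm B's best replies are Low→X, Mid→X, High→Y; Firm A's induced payoffs 2, 0, 7; outcome (High, Y), payoffs (7, 6).
If Firm B leads: Firm A's best replies are X→Low, Y→Low, Z→Low; Firm B's induced payoffs 7, 2, 5; outcome (Low, X), payoffs (2, 7).
Firm A gets 7 moving first and 2 moving second, so Firm A prefers to move first.

first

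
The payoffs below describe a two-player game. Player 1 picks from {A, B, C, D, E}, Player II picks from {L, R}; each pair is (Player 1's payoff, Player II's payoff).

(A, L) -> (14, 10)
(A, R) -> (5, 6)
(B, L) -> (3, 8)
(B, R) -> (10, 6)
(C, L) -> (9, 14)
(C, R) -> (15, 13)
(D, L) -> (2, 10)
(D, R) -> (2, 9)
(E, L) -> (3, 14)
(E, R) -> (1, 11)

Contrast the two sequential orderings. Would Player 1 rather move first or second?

second

If Player 1 leads: Player II's best replies are A→L, B→L, C→L, D→L, E→L; Player 1's induced payoffs 14, 3, 9, 2, 3; outcome (A, L), payoffs (14, 10).
If Player II leads: Player 1's best replies are L→A, R→C; Player II's induced payoffs 10, 13; outcome (C, R), payoffs (15, 13).
Player 1 gets 14 moving first and 15 moving second, so Player 1 prefers to move second.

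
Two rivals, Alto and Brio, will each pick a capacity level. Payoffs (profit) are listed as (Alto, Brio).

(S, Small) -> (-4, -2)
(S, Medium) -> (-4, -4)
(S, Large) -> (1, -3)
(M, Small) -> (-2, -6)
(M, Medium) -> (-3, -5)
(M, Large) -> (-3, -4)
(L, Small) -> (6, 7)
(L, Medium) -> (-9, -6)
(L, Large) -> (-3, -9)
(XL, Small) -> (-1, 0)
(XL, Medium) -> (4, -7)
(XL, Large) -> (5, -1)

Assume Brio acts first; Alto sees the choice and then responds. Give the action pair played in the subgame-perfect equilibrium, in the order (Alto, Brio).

Work backward from Alto's decision.
- Small → Alto plays L (best of -4, -2, 6, -1); Brio gets 7.
- Medium → Alto plays XL (best of -4, -3, -9, 4); Brio gets -7.
- Large → Alto plays XL (best of 1, -3, -3, 5); Brio gets -1.
Brio's induced payoffs are 7, -7, -1, so Brio commits to Small. Subgame-perfect outcome: (L, Small) with payoffs (6, 7).

(L, Small)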